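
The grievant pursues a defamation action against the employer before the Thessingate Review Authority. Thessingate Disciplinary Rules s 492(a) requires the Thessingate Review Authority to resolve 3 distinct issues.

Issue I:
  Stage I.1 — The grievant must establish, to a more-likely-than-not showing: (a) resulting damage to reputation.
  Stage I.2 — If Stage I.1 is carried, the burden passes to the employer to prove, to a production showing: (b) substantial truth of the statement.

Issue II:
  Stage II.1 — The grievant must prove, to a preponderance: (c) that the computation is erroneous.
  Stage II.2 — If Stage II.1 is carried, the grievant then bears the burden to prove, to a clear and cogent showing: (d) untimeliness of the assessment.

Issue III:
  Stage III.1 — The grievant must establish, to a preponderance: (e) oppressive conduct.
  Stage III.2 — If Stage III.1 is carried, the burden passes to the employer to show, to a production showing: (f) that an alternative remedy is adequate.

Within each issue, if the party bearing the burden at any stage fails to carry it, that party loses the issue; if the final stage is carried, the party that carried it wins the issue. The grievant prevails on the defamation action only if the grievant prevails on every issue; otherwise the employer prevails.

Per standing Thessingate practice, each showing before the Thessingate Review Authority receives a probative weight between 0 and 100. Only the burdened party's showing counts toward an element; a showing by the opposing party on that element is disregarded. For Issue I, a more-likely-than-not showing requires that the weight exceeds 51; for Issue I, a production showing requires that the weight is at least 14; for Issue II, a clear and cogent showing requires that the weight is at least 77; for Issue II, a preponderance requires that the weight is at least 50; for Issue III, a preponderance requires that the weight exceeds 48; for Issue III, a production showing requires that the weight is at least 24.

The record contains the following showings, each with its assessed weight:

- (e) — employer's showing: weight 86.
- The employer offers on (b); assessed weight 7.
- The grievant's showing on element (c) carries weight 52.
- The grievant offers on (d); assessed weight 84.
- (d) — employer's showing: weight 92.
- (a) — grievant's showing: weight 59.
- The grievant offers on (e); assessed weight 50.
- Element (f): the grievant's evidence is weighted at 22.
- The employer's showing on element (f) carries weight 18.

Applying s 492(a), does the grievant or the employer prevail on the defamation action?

— Issue I —
Stage I.1 — burden on grievant; standard: a more-likely-than-not showing (weight exceeds 51).
    (a): 59 > 51 [met]
  All elements met. The burden passes to the employer.
Stage I.2 — burden on employer; standard: a production showing (weight is at least 14).
    (b): 7 < 14 [not met]
  Not every element is met, so the employer fails to carry Stage I.2.
The grievant prevails on this issue.
— Issue II —
Stage II.1 (grievant, a preponderance, weight is at least 50): (c) 52 ≥ 50 — meets.
  Stage II.1 is satisfied; the grievant continues to bear the burden.
Stage II.2 (grievant, a clear and cogent showing, weight is at least 77): (d) 84 (employer's 92 disregarded) ≥ 77 — meets.
  Stage II.2 carried; the final stage is satisfied.
With every stage satisfied, the grievant prevails on this issue.
— Issue III —
At Stage III.1 the grievant must meet a preponderance (weight exceeds 48): on (e) the weight is 50 (the employer's 86 is given no effect), > 48, so (e) meets the standard.
  Stage III.1 is satisfied; the onus moves to the employer.
At Stage III.2 the employer must meet a production showing (weight is at least 24): on (f) the weight is 18 (the grievant's 22 is given no effect), which does not reach 24, so (f) does not meet the standard.
  Stage III.2 not carried; the employer fails its burden.
So the grievant prevails on this issue.
Per-issue: Issue I → grievant; Issue II → grievant; Issue III → grievant. The grievant must prevail on every issue; overall, the grievant prevails.

grievant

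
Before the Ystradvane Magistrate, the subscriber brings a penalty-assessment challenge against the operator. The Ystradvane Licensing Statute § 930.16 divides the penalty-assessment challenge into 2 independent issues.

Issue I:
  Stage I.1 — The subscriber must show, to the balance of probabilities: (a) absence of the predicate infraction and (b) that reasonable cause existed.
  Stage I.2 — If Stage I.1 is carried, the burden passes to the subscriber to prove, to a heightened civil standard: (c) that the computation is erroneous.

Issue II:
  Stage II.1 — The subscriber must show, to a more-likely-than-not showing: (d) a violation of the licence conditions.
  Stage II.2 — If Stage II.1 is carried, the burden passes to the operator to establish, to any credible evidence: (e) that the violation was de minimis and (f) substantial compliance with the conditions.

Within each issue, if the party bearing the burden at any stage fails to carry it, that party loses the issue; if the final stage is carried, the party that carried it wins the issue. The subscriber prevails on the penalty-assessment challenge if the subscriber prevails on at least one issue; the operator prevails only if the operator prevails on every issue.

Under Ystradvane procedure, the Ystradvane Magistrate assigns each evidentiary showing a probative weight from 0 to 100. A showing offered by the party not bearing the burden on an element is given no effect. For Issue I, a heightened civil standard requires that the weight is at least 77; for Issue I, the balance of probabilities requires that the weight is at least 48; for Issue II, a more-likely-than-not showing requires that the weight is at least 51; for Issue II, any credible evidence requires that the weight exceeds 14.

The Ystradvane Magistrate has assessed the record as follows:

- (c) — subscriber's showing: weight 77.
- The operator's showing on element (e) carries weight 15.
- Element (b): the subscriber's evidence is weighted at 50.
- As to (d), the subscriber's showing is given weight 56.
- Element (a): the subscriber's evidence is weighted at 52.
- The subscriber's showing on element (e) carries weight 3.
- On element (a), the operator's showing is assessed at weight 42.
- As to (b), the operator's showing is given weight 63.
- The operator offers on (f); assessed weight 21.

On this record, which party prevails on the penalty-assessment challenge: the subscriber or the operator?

subscriber

— Issue I —
Stage I.1 — burden on subscriber; standard: the balance of probabilities (weight is at least 48).
    (a): 52 (operator's 42 disregarded) ≥ 48 [met]
    (b): 50 (operator's 63 disregarded) ≥ 48 [met]
  All elements met. The subscriber retains the burden for Stage I.2.
Stage I.2 — burden on subscriber; standard: a heightened civil standard (weight is at least 77).
    (c): 77 ≥ 77 [met]
  All elements met at the final stage.
With every stage satisfied, the subscriber prevails on this issue.
— Issue II —
Stage II.1 (subscriber, a more-likely-than-not showing, weight is at least 51): (d) 56 ≥ 51 — meets.
  Stage II.1 carried; the burden shifts to the operator.
Stage II.2 (operator, any credible evidence, weight exceeds 14): (e) 15 (subscriber's 3 disregarded) > 14 — meets; (f) 21 > 14 — meets.
  The operator carries the last stage.
Every stage carried; the operator prevails on this issue.
Per-issue: Issue I → subscriber; Issue II → operator. The subscriber must prevail on at least one issue; overall, the subscriber prevails.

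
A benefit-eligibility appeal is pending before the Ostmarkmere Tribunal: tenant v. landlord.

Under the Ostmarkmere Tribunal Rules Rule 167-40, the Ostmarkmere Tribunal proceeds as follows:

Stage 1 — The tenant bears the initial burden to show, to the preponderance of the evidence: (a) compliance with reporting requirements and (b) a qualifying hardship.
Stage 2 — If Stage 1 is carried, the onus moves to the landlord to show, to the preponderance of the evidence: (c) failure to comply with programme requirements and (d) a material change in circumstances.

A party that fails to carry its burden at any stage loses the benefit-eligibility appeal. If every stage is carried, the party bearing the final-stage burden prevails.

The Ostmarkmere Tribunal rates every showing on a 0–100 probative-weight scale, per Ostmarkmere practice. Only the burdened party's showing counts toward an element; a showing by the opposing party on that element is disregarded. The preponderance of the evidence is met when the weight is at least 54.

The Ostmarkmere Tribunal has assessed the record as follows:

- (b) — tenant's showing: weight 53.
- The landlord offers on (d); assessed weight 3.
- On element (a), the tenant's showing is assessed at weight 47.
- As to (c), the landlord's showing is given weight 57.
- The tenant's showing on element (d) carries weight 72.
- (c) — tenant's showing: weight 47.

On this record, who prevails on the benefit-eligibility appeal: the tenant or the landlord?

At Stage 1 the tenant must meet the preponderance of the evidence (weight is at least 54): on (a) the weight is 47, which does not reach 54, so (a) does not meet the standard; on (b) the weight is 53, which does not reach 54, so (b) does not meet the standard.
  The tenant does not carry Stage 1.
The landlord prevails.

landlord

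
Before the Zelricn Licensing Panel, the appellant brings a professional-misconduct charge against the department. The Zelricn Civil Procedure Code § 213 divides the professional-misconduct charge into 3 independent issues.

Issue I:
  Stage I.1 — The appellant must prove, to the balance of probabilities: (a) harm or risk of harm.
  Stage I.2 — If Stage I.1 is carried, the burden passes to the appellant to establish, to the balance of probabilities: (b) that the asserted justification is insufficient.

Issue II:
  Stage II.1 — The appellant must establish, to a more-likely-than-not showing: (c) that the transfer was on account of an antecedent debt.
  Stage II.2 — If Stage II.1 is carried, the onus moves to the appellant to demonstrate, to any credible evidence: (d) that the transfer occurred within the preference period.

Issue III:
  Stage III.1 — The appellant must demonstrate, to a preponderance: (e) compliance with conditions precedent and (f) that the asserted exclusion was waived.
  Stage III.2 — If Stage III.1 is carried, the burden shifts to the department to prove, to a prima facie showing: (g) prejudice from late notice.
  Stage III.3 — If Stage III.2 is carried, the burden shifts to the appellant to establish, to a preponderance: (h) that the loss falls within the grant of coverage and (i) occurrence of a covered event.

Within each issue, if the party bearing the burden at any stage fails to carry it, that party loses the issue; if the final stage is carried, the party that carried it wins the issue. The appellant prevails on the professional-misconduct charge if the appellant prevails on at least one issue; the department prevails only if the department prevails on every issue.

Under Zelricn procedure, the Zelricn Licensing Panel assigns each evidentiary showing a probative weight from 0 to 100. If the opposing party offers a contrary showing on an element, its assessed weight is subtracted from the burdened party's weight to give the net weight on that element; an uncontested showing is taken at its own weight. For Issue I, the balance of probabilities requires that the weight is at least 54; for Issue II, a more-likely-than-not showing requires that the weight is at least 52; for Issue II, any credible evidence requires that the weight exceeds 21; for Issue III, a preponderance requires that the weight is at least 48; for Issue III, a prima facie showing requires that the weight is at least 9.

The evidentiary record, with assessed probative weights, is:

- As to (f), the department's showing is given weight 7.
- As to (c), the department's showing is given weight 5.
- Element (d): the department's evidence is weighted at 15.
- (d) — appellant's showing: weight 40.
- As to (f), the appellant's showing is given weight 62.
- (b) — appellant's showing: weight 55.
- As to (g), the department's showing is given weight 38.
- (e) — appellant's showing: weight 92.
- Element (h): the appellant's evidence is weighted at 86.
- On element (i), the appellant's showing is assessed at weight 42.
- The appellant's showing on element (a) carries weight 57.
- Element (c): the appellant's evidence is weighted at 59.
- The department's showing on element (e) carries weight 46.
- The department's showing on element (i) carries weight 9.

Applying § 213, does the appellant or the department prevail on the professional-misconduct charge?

— Issue I —
Stage I.1 — burden on appellant; standard: the balance of probabilities (weight is at least 54).
    (a): 57 ≥ 54 [met]
  Stage I.1 is satisfied; the appellant continues to bear the burden.
Stage I.2 — burden on appellant; standard: the balance of probabilities (weight is at least 54).
    (b): 55 ≥ 54 [met]
  Stage I.2 carried; the final stage is satisfied.
With every stage satisfied, the appellant prevails on this issue.
— Issue II —
At Stage II.1 the appellant must meet a more-likely-than-not showing (weight is at least 52): on (c) the weight is 59 less the opposing 5 gives net 54, ≥ 52, so (c) meets the standard.
  Stage II.1 carried; the burden remains with the appellant.
At Stage II.2 the appellant must meet any credible evidence (weight exceeds 21): on (d) the weight is 40 less the opposing 15 gives net 25, which does exceed 21, so (d) meets the standard.
  All elements met at the final stage.
Every stage carried; the appellant prevails on this issue.
— Issue III —
At Stage III.1 the appellant must meet a preponderance (weight is at least 48): on (e) the weight is 92 less the opposing 46 gives net 46, < 48, so (e) does not meet the standard; on (f) the weight is 62 less the opposing 7 gives net 55, ≥ 48, so (f) meets the standard.
  Not every element is met, so the appellant fails to carry Stage III.1.
The analysis ends at Stage III.1; the department prevails on this issue.
Per-issue: Issue I → appellant; Issue II → appellant; Issue III → department. The appellant must prevail on at least one issue; overall, the appellant prevails.

appellant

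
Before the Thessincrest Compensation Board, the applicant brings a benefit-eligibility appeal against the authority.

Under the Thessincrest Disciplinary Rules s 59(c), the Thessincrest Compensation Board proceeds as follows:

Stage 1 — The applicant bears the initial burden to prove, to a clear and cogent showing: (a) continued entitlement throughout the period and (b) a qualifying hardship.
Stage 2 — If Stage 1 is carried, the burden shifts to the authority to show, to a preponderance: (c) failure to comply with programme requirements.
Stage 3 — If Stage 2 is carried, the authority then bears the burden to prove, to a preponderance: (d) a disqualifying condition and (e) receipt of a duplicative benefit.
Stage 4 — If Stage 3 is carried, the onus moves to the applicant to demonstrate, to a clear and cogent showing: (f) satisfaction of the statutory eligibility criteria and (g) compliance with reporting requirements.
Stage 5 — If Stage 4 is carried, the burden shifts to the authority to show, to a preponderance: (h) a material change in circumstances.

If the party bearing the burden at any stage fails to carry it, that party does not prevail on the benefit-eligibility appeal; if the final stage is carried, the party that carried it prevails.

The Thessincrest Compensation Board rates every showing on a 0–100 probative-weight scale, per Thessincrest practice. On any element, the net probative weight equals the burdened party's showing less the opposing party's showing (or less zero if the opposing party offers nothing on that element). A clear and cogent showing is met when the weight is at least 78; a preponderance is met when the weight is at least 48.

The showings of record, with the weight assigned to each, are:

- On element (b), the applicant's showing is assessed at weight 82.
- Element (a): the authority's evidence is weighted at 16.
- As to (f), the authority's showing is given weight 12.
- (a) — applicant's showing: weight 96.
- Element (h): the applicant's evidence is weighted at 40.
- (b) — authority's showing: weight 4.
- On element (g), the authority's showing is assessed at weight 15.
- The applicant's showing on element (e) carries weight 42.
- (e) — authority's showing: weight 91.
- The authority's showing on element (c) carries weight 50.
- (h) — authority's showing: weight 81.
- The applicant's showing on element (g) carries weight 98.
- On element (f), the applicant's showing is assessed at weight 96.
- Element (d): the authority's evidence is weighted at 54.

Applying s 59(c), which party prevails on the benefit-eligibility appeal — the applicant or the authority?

applicant

Stage 1 — burden on applicant; standard: a clear and cogent showing (weight is at least 78).
    (a): 96 − 16 = 80 ≥ 78 [met]
    (b): 82 − 4 = 78 ≥ 78 [met]
  The applicant carries Stage 1; the authority now bears the burden.
Stage 2 — burden on authority; standard: a preponderance (weight is at least 48).
    (c): 50 ≥ 48 [met]
  Stage 2 carried; the burden remains with the authority.
Stage 3 — burden on authority; standard: a preponderance (weight is at least 48).
    (d): 54 ≥ 48 [met]
    (e): 91 − 42 = 49 ≥ 48 [met]
  The authority carries Stage 3; the applicant now bears the burden.
Stage 4 — burden on applicant; standard: a clear and cogent showing (weight is at least 78).
    (f): 96 − 12 = 84 ≥ 78 [met]
    (g): 98 − 15 = 83 ≥ 78 [met]
  All elements met. The burden passes to the authority.
Stage 5 — burden on authority; standard: a preponderance (weight is at least 48).
    (h): 81 − 40 = 41 < 48 [not met]
  Stage 5 not carried; the authority fails its burden.
So the applicant prevails.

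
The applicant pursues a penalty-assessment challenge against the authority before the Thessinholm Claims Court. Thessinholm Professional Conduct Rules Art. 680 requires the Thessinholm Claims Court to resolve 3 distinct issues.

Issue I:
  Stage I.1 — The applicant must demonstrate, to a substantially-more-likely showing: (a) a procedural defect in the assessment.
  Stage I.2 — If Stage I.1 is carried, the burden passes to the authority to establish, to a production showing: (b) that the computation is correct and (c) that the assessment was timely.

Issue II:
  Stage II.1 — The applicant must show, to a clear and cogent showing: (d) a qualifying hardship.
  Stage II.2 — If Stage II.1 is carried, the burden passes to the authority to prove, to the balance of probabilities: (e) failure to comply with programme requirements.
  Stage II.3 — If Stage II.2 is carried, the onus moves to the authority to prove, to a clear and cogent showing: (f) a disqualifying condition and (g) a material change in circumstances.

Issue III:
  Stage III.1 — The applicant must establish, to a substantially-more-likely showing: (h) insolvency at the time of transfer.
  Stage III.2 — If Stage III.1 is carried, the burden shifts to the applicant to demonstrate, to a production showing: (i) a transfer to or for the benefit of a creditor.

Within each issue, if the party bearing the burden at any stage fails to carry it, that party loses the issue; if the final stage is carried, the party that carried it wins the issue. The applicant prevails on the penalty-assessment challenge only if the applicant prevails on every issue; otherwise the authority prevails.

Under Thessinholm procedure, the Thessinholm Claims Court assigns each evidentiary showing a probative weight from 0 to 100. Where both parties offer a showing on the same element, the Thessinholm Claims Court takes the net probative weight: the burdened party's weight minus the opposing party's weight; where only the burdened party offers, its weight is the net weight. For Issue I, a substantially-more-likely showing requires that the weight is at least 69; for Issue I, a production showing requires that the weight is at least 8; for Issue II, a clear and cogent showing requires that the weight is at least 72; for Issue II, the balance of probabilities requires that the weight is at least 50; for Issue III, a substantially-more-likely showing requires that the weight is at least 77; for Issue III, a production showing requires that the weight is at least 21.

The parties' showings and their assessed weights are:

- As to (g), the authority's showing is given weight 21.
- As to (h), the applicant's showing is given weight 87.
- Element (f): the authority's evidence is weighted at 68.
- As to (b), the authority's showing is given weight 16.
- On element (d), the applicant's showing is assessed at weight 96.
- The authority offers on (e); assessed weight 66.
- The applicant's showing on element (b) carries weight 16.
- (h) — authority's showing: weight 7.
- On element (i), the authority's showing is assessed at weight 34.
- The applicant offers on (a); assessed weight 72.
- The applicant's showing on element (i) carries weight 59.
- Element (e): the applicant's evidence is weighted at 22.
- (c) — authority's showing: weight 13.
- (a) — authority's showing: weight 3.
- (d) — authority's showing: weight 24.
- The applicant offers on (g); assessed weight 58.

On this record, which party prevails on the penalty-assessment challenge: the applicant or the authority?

— Issue I —
Stage I.1 — burden on applicant; standard: a substantially-more-likely showing (weight is at least 69).
    (a): 72 − 3 = 69 ≥ 69 [met]
  Stage I.1 carried; the burden shifts to the authority.
Stage I.2 — burden on authority; standard: a production showing (weight is at least 8).
    (b): 16 − 16 = 0 < 8 [not met]
    (c): 13 ≥ 8 [met]
  Not every element is met, so the authority fails to carry Stage I.2.
So the applicant prevails on this issue.
— Issue II —
At Stage II.1 the applicant must meet a clear and cogent showing (weight is at least 72): on (d) the weight is 96 less the opposing 24 gives net 72, ≥ 72, so (d) meets the standard.
  Stage II.1 carried; the burden shifts to the authority.
At Stage II.2 the authority must meet the balance of probabilities (weight is at least 50): on (e) the weight is 66 less the opposing 22 gives net 44, which does not reach 50, so (e) does not meet the standard.
  Stage II.2 not carried; the authority fails its burden.
The analysis ends at Stage II.2; the applicant prevails on this issue.
— Issue III —
Stage III.1 — burden on applicant; standard: a substantially-more-likely showing (weight is at least 77).
    (h): 87 − 7 = 80 ≥ 77 [met]
  Stage III.1 carried; the burden remains with the applicant.
Stage III.2 — burden on applicant; standard: a production showing (weight is at least 21).
    (i): 59 − 34 = 25 ≥ 21 [met]
  The applicant carries the last stage.
Every stage carried; the applicant prevails on this issue.
Per-issue: Issue I → applicant; Issue II → applicant; Issue III → applicant. The applicant must prevail on every issue; overall, the applicant prevails.

applicant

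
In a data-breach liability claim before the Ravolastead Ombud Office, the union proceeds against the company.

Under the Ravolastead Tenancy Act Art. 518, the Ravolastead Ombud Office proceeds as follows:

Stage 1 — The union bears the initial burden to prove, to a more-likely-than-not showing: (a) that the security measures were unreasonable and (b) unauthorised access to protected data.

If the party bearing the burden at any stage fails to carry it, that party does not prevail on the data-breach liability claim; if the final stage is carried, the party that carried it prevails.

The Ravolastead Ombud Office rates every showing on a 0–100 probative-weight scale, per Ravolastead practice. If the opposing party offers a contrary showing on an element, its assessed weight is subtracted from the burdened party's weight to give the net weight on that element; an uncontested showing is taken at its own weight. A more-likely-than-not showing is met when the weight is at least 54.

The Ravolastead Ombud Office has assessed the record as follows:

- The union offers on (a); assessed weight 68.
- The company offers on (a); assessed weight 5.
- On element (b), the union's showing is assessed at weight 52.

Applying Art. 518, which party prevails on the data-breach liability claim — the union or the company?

Stage 1 (union, a more-likely-than-not showing, weight is at least 54): (a) net 68−5=63 ≥ 54 — meets; (b) 52 < 54 — fails.
  Stage 1 not carried; the union fails its burden.
The company prevails.

company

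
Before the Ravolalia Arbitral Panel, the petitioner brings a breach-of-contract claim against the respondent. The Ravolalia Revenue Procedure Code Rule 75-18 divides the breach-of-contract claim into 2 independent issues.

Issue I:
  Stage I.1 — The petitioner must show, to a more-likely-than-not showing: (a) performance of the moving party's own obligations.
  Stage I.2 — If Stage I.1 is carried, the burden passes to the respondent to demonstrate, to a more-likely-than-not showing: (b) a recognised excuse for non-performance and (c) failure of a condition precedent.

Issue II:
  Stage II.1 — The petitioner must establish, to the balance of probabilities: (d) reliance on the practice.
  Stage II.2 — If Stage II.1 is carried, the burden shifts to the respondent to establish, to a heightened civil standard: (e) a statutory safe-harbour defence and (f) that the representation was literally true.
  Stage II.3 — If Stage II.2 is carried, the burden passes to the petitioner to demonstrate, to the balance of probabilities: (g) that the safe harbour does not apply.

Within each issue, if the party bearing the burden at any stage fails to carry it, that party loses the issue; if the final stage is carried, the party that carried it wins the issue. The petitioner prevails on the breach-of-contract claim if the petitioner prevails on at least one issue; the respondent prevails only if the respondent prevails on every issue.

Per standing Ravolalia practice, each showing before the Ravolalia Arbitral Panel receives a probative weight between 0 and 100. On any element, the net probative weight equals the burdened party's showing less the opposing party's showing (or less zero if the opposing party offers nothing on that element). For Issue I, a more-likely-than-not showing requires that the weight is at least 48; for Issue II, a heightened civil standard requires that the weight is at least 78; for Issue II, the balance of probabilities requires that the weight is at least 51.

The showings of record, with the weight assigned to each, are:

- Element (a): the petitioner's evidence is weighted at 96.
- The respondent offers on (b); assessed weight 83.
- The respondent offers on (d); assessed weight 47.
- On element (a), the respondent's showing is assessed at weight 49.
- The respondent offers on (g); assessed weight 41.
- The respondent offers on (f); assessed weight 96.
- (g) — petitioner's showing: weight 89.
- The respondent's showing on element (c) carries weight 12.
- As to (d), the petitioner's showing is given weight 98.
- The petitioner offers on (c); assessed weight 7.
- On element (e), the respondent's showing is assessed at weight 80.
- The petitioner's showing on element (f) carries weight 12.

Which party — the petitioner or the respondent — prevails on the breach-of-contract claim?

respondent

— Issue I —
Stage I.1 — burden on petitioner; standard: a more-likely-than-not showing (weight is at least 48).
    (a): 96 − 49 = 47 < 48 [not met]
  Not every element is met, so the petitioner fails to carry Stage I.1.
The respondent prevails on this issue.
— Issue II —
Stage II.1 (petitioner, the balance of probabilities, weight is at least 51): (d) net 98−47=51 ≥ 51 — meets.
  All elements met. The burden passes to the respondent.
Stage II.2 (respondent, a heightened civil standard, weight is at least 78): (e) 80 ≥ 78 — meets; (f) net 96−12=84 ≥ 78 — meets.
  All elements met. The burden passes to the petitioner.
Stage II.3 (petitioner, the balance of probabilities, weight is at least 51): (g) net 89−41=48 < 51 — fails.
  Not every element is met, so the petitioner fails to carry Stage II.3.
The analysis ends at Stage II.3; the respondent prevails on this issue.
Per-issue: Issue I → respondent; Issue II → respondent. The petitioner must prevail on at least one issue; overall, the respondent prevails.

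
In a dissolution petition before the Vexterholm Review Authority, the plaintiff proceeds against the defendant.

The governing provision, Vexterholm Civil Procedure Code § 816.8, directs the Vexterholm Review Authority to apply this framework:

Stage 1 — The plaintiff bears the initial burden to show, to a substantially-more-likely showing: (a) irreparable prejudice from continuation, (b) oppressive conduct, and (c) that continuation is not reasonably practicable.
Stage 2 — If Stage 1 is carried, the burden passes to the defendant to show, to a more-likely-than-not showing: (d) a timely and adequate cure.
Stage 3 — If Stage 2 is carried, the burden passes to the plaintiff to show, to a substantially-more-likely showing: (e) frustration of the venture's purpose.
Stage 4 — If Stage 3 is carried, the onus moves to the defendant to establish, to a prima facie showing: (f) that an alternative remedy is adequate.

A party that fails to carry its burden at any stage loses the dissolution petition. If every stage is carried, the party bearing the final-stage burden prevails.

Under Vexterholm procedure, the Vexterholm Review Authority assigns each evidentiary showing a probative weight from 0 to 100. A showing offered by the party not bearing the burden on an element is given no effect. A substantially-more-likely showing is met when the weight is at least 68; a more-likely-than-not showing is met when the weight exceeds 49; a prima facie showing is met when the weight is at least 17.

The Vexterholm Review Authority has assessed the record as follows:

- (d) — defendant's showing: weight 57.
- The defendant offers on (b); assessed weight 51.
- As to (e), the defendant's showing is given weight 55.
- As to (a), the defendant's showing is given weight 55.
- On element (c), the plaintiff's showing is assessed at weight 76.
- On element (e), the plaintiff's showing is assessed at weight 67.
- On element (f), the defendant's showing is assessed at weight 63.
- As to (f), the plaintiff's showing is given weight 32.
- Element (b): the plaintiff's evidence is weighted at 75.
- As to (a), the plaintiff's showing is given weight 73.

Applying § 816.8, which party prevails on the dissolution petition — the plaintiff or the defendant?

Stage 1 — burden on plaintiff; standard: a substantially-more-likely showing (weight is at least 68).
    (a): 73 (defendant's 55 disregarded) ≥ 68 [met]
    (b): 75 (defendant's 51 disregarded) ≥ 68 [met]
    (c): 76 ≥ 68 [met]
  Stage 1 carried; the burden shifts to the defendant.
Stage 2 — burden on defendant; standard: a more-likely-than-not showing (weight exceeds 49).
    (d): 57 > 49 [met]
  The defendant carries Stage 2; the plaintiff now bears the burden.
Stage 3 — burden on plaintiff; standard: a substantially-more-likely showing (weight is at least 68).
    (e): 67 (defendant's 55 disregarded) < 68 [not met]
  Stage 3 not carried; the plaintiff fails its burden.
The defendant prevails.

defendant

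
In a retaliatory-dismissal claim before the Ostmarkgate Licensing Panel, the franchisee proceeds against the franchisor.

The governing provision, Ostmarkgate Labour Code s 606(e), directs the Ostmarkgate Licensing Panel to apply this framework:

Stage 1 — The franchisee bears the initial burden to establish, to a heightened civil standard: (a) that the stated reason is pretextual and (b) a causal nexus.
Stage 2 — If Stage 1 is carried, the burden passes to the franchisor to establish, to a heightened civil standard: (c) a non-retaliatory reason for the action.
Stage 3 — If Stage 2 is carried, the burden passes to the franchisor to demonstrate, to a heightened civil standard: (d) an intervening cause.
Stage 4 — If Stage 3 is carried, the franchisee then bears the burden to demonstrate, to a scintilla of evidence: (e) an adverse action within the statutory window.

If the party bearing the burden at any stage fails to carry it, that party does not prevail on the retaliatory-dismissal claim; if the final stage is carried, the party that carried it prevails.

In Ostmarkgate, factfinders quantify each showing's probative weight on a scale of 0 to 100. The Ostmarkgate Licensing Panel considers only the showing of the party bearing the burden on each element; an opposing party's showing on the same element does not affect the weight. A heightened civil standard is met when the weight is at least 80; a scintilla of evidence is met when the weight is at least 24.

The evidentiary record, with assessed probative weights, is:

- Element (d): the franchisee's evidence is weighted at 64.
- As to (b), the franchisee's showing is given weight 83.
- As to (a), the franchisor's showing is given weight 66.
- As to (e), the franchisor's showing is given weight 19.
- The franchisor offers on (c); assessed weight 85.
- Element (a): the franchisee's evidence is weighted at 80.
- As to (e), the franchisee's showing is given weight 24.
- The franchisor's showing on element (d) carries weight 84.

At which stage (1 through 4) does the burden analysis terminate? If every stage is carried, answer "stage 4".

At Stage 1 the franchisee must meet a heightened civil standard (weight is at least 80): on (a) the weight is 80 (the franchisor's 66 is given no effect), which does reach 80, so (a) meets the standard; on (b) the weight is 83, ≥ 80, so (b) meets the standard.
  The franchisee carries Stage 1; the franchisor now bears the burden.
At Stage 2 the franchisor must meet a heightened civil standard (weight is at least 80): on (c) the weight is 85, ≥ 80, so (c) meets the standard.
  All elements met. The franchisor retains the burden for Stage 3.
At Stage 3 the franchisor must meet a heightened civil standard (weight is at least 80): on (d) the weight is 84 (the franchisee's 64 is given no effect), which does reach 80, so (d) meets the standard.
  The franchisor carries Stage 3; the franchisee now bears the burden.
At Stage 4 the franchisee must meet a scintilla of evidence (weight is at least 24): on (e) the weight is 24 (the franchisor's 19 is given no effect), ≥ 24, so (e) meets the standard.
  The franchisee carries the last stage.
With every stage satisfied, the franchisee prevails.

stage 4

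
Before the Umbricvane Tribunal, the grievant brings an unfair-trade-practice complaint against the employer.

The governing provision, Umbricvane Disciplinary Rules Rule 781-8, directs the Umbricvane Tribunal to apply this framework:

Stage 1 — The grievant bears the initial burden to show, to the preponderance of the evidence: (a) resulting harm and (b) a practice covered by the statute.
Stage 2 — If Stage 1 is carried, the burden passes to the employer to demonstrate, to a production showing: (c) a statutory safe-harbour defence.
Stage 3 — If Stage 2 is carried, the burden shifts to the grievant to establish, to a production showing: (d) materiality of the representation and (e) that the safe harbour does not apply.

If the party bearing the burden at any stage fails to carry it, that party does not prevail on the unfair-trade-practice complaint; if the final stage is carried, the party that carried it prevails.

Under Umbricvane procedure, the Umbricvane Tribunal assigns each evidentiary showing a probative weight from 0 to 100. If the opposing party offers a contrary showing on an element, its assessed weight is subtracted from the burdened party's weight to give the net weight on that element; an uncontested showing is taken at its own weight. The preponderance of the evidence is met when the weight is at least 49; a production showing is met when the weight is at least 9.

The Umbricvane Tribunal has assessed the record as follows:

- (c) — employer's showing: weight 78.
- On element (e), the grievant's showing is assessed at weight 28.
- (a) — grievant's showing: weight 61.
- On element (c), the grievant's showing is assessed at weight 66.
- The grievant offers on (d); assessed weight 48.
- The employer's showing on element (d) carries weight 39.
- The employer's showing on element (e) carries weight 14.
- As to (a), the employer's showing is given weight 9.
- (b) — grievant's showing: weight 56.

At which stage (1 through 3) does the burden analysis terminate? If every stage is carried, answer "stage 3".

stage 3

Stage 1 — burden on grievant; standard: the preponderance of the evidence (weight is at least 49).
    (a): 61 − 9 = 52 ≥ 49 [met]
    (b): 56 ≥ 49 [met]
  The grievant carries Stage 1; the employer now bears the burden.
Stage 2 — burden on employer; standard: a production showing (weight is at least 9).
    (c): 78 − 66 = 12 ≥ 9 [met]
  The employer carries Stage 2; the grievant now bears the burden.
Stage 3 — burden on grievant; standard: a production showing (weight is at least 9).
    (d): 48 − 39 = 9 ≥ 9 [met]
    (e): 28 − 14 = 14 ≥ 9 [met]
  Stage 3 carried; the final stage is satisfied.
All stages carried — the grievant prevails.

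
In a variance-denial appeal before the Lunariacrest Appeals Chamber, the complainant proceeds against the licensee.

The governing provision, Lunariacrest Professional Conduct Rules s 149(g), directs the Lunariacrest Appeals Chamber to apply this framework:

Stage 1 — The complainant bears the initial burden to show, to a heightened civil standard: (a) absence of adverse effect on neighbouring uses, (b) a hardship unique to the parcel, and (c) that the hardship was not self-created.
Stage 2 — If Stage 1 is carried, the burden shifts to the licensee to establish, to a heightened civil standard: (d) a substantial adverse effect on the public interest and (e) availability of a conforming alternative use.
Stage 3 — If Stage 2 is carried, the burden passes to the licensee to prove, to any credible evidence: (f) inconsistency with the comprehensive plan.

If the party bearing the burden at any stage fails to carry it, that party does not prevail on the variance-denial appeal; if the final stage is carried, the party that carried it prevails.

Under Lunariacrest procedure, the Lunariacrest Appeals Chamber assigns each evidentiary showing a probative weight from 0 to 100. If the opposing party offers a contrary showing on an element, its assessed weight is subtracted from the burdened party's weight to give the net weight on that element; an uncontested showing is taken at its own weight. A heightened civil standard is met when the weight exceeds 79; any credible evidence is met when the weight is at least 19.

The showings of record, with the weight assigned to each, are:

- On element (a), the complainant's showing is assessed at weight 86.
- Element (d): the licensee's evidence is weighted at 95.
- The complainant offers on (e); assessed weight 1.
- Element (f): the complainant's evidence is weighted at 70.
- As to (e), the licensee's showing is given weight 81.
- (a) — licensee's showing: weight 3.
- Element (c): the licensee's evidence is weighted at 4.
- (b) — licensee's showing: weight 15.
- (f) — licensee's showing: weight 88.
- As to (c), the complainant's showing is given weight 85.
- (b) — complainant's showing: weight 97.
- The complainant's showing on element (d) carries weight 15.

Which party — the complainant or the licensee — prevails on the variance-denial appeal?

Stage 1 — burden on complainant; standard: a heightened civil standard (weight exceeds 79).
    (a): 86 − 3 = 83 > 79 [met]
    (b): 97 − 15 = 82 > 79 [met]
    (c): 85 − 4 = 81 > 79 [met]
  The complainant carries Stage 1; the licensee now bears the burden.
Stage 2 — burden on licensee; standard: a heightened civil standard (weight exceeds 79).
    (d): 95 − 15 = 80 > 79 [met]
    (e): 81 − 1 = 80 > 79 [met]
  Stage 2 carried; the burden remains with the licensee.
Stage 3 — burden on licensee; standard: any credible evidence (weight is at least 19).
    (f): 88 − 70 = 18 < 19 [not met]
  Not every element is met, so the licensee fails to carry Stage 3.
The analysis ends at Stage 3; the complainant prevails.

complainant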